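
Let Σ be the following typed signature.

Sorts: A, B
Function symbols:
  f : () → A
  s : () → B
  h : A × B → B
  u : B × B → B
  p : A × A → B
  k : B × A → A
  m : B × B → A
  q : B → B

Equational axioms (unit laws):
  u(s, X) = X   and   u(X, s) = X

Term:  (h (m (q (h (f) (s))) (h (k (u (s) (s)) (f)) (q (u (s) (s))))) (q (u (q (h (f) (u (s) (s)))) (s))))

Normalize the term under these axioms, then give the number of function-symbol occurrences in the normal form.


size = 17

1. (h (m (q (h (f) (s))) (h (k (u (s) (s)) (f)) (q (u (s) (s))))) (q (u (q (h (f) (u (s) (s)))) (s))))  →  (h (m (q (h (f) (s))) (h (k (s) (f)) (q (u (s) (s))))) (q (u (q (h (f) (u (s) (s)))) (s))))
2. (h (m (q (h (f) (s))) (h (k (s) (f)) (q (u (s) (s))))) (q (u (q (h (f) (u (s) (s)))) (s))))  →  (h (m (q (h (f) (s))) (h (k (s) (f)) (q (s)))) (q (u (q (h (f) (u (s) (s)))) (s))))
3. (h (m (q (h (f) (s))) (h (k (s) (f)) (q (s)))) (q (u (q (h (f) (u (s) (s)))) (s))))  →  (h (m (q (h (f) (s))) (h (k (s) (f)) (q (s)))) (q (q (h (f) (u (s) (s))))))
4. (h (m (q (h (f) (s))) (h (k (s) (f)) (q (s)))) (q (q (h (f) (u (s) (s))))))  →  (h (m (q (h (f) (s))) (h (k (s) (f)) (q (s)))) (q (q (h (f) (s)))))
normal form: (h (m (q (h (f) (s))) (h (k (s) (f)) (q (s)))) (q (q (h (f) (s)))))


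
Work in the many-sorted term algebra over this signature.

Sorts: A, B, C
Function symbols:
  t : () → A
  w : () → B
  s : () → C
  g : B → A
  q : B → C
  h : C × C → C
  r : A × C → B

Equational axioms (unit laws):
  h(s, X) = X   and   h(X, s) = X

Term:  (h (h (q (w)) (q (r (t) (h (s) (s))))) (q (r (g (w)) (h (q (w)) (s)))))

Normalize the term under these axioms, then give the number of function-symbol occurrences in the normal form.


size = 14

1. (h (h (q (w)) (q (r (t) (h (s) (s))))) (q (r (g (w)) (h (q (w)) (s)))))  →  (h (h (q (w)) (q (r (t) (s)))) (q (r (g (w)) (h (q (w)) (s)))))
2. (h (h (q (w)) (q (r (t) (s)))) (q (r (g (w)) (h (q (w)) (s)))))  →  (h (h (q (w)) (q (r (t) (s)))) (q (r (g (w)) (q (w)))))
normal form: (h (h (q (w)) (q (r (t) (s)))) (q (r (g (w)) (q (w)))))


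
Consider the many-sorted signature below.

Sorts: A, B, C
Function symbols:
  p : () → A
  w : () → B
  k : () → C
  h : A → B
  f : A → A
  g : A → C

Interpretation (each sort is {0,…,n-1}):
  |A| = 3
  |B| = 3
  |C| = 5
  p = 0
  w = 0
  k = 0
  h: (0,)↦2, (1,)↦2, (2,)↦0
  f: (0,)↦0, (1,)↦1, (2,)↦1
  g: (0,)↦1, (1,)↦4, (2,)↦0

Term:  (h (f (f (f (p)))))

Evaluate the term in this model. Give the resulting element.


value = 2

  p = 0
  (f (p)) = f(0,) = 0
  (f (f (p))) = f(0,) = 0
  (f (f (f (p)))) = f(0,) = 0
  (h (f (f (f (p))))) = h(0,) = 2


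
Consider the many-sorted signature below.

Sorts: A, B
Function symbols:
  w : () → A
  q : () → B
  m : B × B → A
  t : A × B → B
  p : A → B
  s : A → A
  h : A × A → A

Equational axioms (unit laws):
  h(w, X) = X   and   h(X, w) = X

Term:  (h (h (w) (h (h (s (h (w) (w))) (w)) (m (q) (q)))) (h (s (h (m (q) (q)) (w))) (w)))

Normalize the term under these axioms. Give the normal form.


1. (h (h (w) (h (h (s (h (w) (w))) (w)) (m (q) (q)))) (h (s (h (m (q) (q)) (w))) (w)))  →  (h (h (h (s (h (w) (w))) (w)) (m (q) (q))) (h (s (h (m (q) (q)) (w))) (w)))
2. (h (h (h (s (h (w) (w))) (w)) (m (q) (q))) (h (s (h (m (q) (q)) (w))) (w)))  →  (h (h (s (h (w) (w))) (m (q) (q))) (h (s (h (m (q) (q)) (w))) (w)))
3. (h (h (s (h (w) (w))) (m (q) (q))) (h (s (h (m (q) (q)) (w))) (w)))  →  (h (h (s (w)) (m (q) (q))) (h (s (h (m (q) (q)) (w))) (w)))
4. (h (h (s (w)) (m (q) (q))) (h (s (h (m (q) (q)) (w))) (w)))  →  (h (h (s (w)) (m (q) (q))) (s (h (m (q) (q)) (w))))
5. (h (h (s (w)) (m (q) (q))) (s (h (m (q) (q)) (w))))  →  (h (h (s (w)) (m (q) (q))) (s (m (q) (q))))

normal form = (h (h (s (w)) (m (q) (q))) (s (m (q) (q))))


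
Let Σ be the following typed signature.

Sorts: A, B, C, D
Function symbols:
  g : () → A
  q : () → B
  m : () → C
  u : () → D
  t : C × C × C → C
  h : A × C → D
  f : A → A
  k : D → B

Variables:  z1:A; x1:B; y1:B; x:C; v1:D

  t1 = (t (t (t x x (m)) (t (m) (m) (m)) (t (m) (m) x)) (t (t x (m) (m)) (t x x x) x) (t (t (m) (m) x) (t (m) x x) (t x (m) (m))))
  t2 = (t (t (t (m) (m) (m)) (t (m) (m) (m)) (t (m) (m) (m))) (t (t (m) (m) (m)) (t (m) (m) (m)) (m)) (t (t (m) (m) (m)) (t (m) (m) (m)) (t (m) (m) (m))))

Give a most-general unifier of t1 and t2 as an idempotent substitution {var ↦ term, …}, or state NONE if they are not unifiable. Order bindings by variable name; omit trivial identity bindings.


{x ↦ (m)}


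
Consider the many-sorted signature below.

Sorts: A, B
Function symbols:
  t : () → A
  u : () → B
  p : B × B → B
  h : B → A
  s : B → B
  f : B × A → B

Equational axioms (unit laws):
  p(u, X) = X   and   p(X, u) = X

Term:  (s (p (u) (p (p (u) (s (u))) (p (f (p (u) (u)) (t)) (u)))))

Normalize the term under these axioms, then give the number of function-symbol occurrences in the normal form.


1. (s (p (u) (p (p (u) (s (u))) (p (f (p (u) (u)) (t)) (u)))))  →  (s (p (p (u) (s (u))) (p (f (p (u) (u)) (t)) (u))))
2. (s (p (p (u) (s (u))) (p (f (p (u) (u)) (t)) (u))))  →  (s (p (s (u)) (p (f (p (u) (u)) (t)) (u))))
3. (s (p (s (u)) (p (f (p (u) (u)) (t)) (u))))  →  (s (p (s (u)) (f (p (u) (u)) (t))))
4. (s (p (s (u)) (f (p (u) (u)) (t))))  →  (s (p (s (u)) (f (u) (t))))
normal form: (s (p (s (u)) (f (u) (t))))

size = 7


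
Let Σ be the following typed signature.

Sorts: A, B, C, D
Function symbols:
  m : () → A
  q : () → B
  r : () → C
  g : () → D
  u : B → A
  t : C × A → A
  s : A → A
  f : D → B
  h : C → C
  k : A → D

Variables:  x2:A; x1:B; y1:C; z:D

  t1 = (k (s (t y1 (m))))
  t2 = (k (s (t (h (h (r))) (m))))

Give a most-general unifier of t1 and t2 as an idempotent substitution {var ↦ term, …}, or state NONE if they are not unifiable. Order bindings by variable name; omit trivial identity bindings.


{y1 ↦ (h (h (r)))}


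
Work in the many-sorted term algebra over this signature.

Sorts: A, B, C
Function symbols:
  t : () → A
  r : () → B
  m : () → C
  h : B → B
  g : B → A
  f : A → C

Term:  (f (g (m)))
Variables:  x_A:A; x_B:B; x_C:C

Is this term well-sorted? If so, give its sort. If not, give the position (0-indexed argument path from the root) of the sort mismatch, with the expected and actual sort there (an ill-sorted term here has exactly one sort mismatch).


ill-sorted at position [0, 0]: expected B, got C

    (m) : C
  (g (m)) : ✗ arg 0 at [0, 0] has sort C, expected B


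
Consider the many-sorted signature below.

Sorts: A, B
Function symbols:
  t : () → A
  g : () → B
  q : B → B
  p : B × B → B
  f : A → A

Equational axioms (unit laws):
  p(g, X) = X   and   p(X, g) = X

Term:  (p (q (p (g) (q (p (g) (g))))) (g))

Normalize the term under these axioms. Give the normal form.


normal form = (q (q (g)))

1. (p (q (p (g) (q (p (g) (g))))) (g))  →  (q (p (g) (q (p (g) (g)))))
2. (q (p (g) (q (p (g) (g)))))  →  (q (q (p (g) (g))))
3. (q (q (p (g) (g))))  →  (q (q (g)))


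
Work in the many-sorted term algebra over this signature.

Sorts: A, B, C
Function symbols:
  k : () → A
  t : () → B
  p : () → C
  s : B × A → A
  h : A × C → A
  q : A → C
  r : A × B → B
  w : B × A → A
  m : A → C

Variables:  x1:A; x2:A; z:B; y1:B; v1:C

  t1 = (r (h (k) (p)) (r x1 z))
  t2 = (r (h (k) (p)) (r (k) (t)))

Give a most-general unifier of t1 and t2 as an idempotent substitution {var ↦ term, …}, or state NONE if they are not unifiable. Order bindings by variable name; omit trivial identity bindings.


{x1 ↦ (k), z ↦ (t)}


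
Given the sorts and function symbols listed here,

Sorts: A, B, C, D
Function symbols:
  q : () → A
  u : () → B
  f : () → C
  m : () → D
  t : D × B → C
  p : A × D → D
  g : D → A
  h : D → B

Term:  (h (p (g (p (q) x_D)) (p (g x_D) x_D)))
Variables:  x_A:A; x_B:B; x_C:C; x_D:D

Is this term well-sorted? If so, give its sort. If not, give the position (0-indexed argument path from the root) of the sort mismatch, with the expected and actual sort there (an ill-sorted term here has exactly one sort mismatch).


well-sorted; sort = B

        (q) : A
        x_D : D
      (p (q) x_D) : D
    (g (p (q) x_D)) : A
        x_D : D
      (g x_D) : A
      x_D : D
    (p (g x_D) x_D) : D
  (p (g (p (q) x_D)) (p (g x_D) x_D)) : D
(h (p (g (p (q) x_D)) (p (g x_D) x_D))) : B


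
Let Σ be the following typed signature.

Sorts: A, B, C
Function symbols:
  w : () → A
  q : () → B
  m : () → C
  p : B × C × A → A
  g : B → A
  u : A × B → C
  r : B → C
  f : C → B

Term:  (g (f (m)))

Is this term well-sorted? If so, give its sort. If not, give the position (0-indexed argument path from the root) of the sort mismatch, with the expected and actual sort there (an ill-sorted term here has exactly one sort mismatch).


well-sorted; sort = A

    (m) : C
  (f (m)) : B
(g (f (m))) : A


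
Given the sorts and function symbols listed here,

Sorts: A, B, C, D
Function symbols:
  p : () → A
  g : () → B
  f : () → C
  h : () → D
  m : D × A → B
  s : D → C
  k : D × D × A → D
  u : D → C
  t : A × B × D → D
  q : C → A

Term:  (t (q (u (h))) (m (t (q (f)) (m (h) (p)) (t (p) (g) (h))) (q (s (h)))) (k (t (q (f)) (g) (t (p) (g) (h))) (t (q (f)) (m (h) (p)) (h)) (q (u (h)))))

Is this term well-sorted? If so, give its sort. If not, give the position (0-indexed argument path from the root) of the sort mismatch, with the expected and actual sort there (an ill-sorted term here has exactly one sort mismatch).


well-sorted; sort = D

      (h) : D
    (u (h)) : C
  (q (u (h))) : A
        (f) : C
      (q (f)) : A
        (h) : D
        (p) : A
      (m (h) (p)) : B
        (p) : A
        (g) : B
        (h) : D
      (t (p) (g) (h)) : D
    (t (q (f)) (m (h) (p)) (t (p) (g) (h))) : D
        (h) : D
      (s (h)) : C
    (q (s (h))) : A
  (m (t (q (f)) (m (h) (p)) (t (p) (g) (h))) (q (s (h)))) : B
        (f) : C
      (q (f)) : A
      (g) : B
        (p) : A
        (g) : B
        (h) : D
      (t (p) (g) (h)) : D
    (t (q (f)) (g) (t (p) (g) (h))) : D
        (f) : C
      (q (f)) : A
        (h) : D
        (p) : A
      (m (h) (p)) : B
      (h) : D
    (t (q (f)) (m (h) (p)) (h)) : D
        (h) : D
      (u (h)) : C
    (q (u (h))) : A
  (k (t (q (f)) (g) (t (p) (g) (h))) (t (q (f)) (m (h) (p)) (h)) (q (u (h)))) : D
(t (q (u (h))) (m (t (q (f)) (m (h) (p)) (t (p) (g) (h))) (q (s (h)))) (k (t (q (f)) (g) (t (p) (g) (h))) (t (q (f)) (m (h) (p)) (h)) (q (u (h))))) : D


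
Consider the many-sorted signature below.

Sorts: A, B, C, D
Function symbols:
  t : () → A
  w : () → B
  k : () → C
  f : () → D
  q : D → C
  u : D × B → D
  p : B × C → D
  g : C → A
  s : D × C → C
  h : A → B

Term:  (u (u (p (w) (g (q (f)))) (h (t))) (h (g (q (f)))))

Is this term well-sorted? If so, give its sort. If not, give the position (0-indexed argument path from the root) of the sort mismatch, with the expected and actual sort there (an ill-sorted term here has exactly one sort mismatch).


      (w) : B
          (f) : D
        (q (f)) : C
      (g (q (f))) : A
    (p (w) (g (q (f)))) : ✗ arg 1 at [0, 0, 1] has sort A, expected C
      (t) : A
    (h (t)) : B
        (f) : D
      (q (f)) : C
    (g (q (f))) : A
  (h (g (q (f)))) : B

ill-sorted at position [0, 0, 1]: expected C, got A


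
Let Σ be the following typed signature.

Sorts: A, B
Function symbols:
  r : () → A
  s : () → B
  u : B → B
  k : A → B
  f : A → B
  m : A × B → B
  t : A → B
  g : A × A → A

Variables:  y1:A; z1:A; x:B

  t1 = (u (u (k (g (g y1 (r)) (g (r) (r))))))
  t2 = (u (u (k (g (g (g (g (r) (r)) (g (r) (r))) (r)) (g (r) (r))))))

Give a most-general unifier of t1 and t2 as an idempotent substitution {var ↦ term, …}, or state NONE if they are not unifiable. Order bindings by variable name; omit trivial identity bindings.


{y1 ↦ (g (g (r) (r)) (g (r) (r)))}


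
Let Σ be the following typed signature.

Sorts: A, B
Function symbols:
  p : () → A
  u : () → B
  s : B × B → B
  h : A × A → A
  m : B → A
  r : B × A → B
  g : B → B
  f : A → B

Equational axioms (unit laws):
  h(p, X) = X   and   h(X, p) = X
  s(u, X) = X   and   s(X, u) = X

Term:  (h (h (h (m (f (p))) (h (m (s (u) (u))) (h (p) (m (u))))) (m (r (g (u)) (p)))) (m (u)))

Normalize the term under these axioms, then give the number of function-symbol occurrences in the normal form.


1. (h (h (h (m (f (p))) (h (m (s (u) (u))) (h (p) (m (u))))) (m (r (g (u)) (p)))) (m (u)))  →  (h (h (h (m (f (p))) (h (m (u)) (h (p) (m (u))))) (m (r (g (u)) (p)))) (m (u)))
2. (h (h (h (m (f (p))) (h (m (u)) (h (p) (m (u))))) (m (r (g (u)) (p)))) (m (u)))  →  (h (h (h (m (f (p))) (h (m (u)) (m (u)))) (m (r (g (u)) (p)))) (m (u)))
normal form: (h (h (h (m (f (p))) (h (m (u)) (m (u)))) (m (r (g (u)) (p)))) (m (u)))

size = 18


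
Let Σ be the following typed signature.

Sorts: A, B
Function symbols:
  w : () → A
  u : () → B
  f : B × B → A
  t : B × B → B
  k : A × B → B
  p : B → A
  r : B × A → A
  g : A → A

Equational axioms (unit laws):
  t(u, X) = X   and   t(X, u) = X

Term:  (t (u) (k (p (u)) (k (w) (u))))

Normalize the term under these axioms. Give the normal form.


1. (t (u) (k (p (u)) (k (w) (u))))  →  (k (p (u)) (k (w) (u)))

normal form = (k (p (u)) (k (w) (u)))


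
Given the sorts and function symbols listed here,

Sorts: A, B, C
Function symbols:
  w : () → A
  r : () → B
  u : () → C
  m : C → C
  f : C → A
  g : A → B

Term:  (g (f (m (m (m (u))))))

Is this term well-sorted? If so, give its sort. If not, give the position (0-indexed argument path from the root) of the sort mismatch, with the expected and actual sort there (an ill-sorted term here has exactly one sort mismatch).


well-sorted; sort = B

          (u) : C
        (m (u)) : C
      (m (m (u))) : C
    (m (m (m (u)))) : C
  (f (m (m (m (u))))) : A
(g (f (m (m (m (u)))))) : B


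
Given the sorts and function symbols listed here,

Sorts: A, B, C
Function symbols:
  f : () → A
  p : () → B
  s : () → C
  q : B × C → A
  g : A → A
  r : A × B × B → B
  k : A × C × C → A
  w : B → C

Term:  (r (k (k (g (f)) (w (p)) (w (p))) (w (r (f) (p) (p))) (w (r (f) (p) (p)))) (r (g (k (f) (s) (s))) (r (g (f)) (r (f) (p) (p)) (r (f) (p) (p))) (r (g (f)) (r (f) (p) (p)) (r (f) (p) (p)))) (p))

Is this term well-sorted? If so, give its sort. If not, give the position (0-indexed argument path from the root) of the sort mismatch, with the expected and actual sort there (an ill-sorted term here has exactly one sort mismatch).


        (f) : A
      (g (f)) : A
        (p) : B
      (w (p)) : C
        (p) : B
      (w (p)) : C
    (k (g (f)) (w (p)) (w (p))) : A
        (f) : A
        (p) : B
        (p) : B
      (r (f) (p) (p)) : B
    (w (r (f) (p) (p))) : C
        (f) : A
        (p) : B
        (p) : B
      (r (f) (p) (p)) : B
    (w (r (f) (p) (p))) : C
  (k (k (g (f)) (w (p)) (w (p))) (w (r (f) (p) (p))) (w (r (f) (p) (p)))) : A
        (f) : A
        (s) : C
        (s) : C
      (k (f) (s) (s)) : A
    (g (k (f) (s) (s))) : A
        (f) : A
      (g (f)) : A
        (f) : A
        (p) : B
        (p) : B
      (r (f) (p) (p)) : B
        (f) : A
        (p) : B
        (p) : B
      (r (f) (p) (p)) : B
    (r (g (f)) (r (f) (p) (p)) (r (f) (p) (p))) : B
        (f) : A
      (g (f)) : A
        (f) : A
        (p) : B
        (p) : B
      (r (f) (p) (p)) : B
        (f) : A
        (p) : B
        (p) : B
      (r (f) (p) (p)) : B
    (r (g (f)) (r (f) (p) (p)) (r (f) (p) (p))) : B
  (r (g (k (f) (s) (s))) (r (g (f)) (r (f) (p) (p)) (r (f) (p) (p))) (r (g (f)) (r (f) (p) (p)) (r (f) (p) (p)))) : B
  (p) : B
(r (k (k (g (f)) (w (p)) (w (p))) (w (r (f) (p) (p))) (w (r (f) (p) (p)))) (r (g (k (f) (s) (s))) (r (g (f)) (r (f) (p) (p)) (r (f) (p) (p))) (r (g (f)) (r (f) (p) (p)) (r (f) (p) (p)))) (p)) : B

well-sorted; sort = B


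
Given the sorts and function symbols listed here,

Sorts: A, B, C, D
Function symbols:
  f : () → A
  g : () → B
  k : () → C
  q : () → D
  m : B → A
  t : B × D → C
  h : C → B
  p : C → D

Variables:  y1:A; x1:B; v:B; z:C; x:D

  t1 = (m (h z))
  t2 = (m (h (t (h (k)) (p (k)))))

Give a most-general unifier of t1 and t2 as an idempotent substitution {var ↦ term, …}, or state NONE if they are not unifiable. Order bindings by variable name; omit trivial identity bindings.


{z ↦ (t (h (k)) (p (k)))}


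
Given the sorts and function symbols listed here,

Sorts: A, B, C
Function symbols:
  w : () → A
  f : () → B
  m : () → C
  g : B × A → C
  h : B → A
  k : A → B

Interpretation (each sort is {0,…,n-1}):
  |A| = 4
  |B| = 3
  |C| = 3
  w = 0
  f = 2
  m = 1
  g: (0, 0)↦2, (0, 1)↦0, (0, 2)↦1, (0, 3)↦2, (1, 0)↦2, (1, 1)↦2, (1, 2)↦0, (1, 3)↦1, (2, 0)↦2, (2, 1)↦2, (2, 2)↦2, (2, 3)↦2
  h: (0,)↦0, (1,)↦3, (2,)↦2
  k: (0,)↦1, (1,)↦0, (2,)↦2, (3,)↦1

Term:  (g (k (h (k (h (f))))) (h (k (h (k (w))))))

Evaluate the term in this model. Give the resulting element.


value = 2

  f = 2
  (h (f)) = h(2,) = 2
  (k (h (f))) = k(2,) = 2
  (h (k (h (f)))) = h(2,) = 2
  (k (h (k (h (f))))) = k(2,) = 2
  w = 0
  (k (w)) = k(0,) = 1
  (h (k (w))) = h(1,) = 3
  (k (h (k (w)))) = k(3,) = 1
  (h (k (h (k (w))))) = h(1,) = 3
  (g (k (h (k (h (f))))) (h (k (h (k (w)))))) = g(2, 3) = 2


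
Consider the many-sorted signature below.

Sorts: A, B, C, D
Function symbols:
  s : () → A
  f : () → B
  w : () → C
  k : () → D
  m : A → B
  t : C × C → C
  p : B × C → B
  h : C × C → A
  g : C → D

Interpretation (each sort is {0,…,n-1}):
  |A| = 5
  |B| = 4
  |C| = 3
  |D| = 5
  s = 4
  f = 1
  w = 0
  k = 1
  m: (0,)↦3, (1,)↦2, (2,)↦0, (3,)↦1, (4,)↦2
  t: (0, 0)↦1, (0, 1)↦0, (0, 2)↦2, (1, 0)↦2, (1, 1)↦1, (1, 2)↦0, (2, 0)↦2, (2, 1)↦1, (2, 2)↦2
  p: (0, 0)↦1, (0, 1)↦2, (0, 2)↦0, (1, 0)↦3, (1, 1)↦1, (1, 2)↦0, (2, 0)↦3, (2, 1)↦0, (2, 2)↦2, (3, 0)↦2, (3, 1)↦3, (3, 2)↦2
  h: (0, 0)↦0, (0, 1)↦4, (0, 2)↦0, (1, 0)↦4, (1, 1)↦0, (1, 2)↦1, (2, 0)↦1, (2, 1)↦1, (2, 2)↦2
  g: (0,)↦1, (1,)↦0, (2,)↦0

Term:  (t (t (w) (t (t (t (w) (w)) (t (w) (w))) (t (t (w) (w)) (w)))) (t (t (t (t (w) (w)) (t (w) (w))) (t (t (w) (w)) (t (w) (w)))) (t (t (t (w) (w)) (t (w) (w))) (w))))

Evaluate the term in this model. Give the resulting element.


  w = 0
  w = 0
  w = 0
  (t (w) (w)) = t(0, 0) = 1
  w = 0
  w = 0
  (t (w) (w)) = t(0, 0) = 1
  (t (t (w) (w)) (t (w) (w))) = t(1, 1) = 1
  w = 0
  w = 0
  (t (w) (w)) = t(0, 0) = 1
  w = 0
  (t (t (w) (w)) (w)) = t(1, 0) = 2
  (t (t (t (w) (w)) (t (w) (w))) (t (t (w) (w)) (w))) = t(1, 2) = 0
  (t (w) (t (t (t (w) (w)) (t (w) (w))) (t (t (w) (w)) (w)))) = t(0, 0) = 1
  w = 0
  w = 0
  (t (w) (w)) = t(0, 0) = 1
  w = 0
  w = 0
  (t (w) (w)) = t(0, 0) = 1
  (t (t (w) (w)) (t (w) (w))) = t(1, 1) = 1
  w = 0
  w = 0
  (t (w) (w)) = t(0, 0) = 1
  w = 0
  w = 0
  (t (w) (w)) = t(0, 0) = 1
  (t (t (w) (w)) (t (w) (w))) = t(1, 1) = 1
  (t (t (t (w) (w)) (t (w) (w))) (t (t (w) (w)) (t (w) (w)))) = t(1, 1) = 1
  w = 0
  w = 0
  (t (w) (w)) = t(0, 0) = 1
  w = 0
  w = 0
  (t (w) (w)) = t(0, 0) = 1
  (t (t (w) (w)) (t (w) (w))) = t(1, 1) = 1
  w = 0
  (t (t (t (w) (w)) (t (w) (w))) (w)) = t(1, 0) = 2
  (t (t (t (t (w) (w)) (t (w) (w))) (t (t (w) (w)) (t (w) (w)))) (t (t (t (w) (w)) (t (w) (w))) (w))) = t(1, 2) = 0
  (t (t (w) (t (t (t (w) (w)) (t (w) (w))) (t (t (w) (w)) (w)))) (t (t (t (t (w) (w)) (t (w) (w))) (t (t (w) (w)) (t (w) (w)))) (t (t (t (w) (w)) (t (w) (w))) (w)))) = t(1, 0) = 2

value = 2


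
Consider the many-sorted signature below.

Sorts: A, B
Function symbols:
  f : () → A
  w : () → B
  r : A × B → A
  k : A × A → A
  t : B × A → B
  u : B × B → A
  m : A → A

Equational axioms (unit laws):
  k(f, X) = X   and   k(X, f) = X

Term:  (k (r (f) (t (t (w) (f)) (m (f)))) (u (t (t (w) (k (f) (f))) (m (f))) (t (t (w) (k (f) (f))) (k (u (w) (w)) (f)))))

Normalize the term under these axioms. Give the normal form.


normal form = (k (r (f) (t (t (w) (f)) (m (f)))) (u (t (t (w) (f)) (m (f))) (t (t (w) (f)) (u (w) (w)))))

1. (k (r (f) (t (t (w) (f)) (m (f)))) (u (t (t (w) (k (f) (f))) (m (f))) (t (t (w) (k (f) (f))) (k (u (w) (w)) (f)))))  →  (k (r (f) (t (t (w) (f)) (m (f)))) (u (t (t (w) (f)) (m (f))) (t (t (w) (k (f) (f))) (k (u (w) (w)) (f)))))
2. (k (r (f) (t (t (w) (f)) (m (f)))) (u (t (t (w) (f)) (m (f))) (t (t (w) (k (f) (f))) (k (u (w) (w)) (f)))))  →  (k (r (f) (t (t (w) (f)) (m (f)))) (u (t (t (w) (f)) (m (f))) (t (t (w) (f)) (k (u (w) (w)) (f)))))
3. (k (r (f) (t (t (w) (f)) (m (f)))) (u (t (t (w) (f)) (m (f))) (t (t (w) (f)) (k (u (w) (w)) (f)))))  →  (k (r (f) (t (t (w) (f)) (m (f)))) (u (t (t (w) (f)) (m (f))) (t (t (w) (f)) (u (w) (w)))))


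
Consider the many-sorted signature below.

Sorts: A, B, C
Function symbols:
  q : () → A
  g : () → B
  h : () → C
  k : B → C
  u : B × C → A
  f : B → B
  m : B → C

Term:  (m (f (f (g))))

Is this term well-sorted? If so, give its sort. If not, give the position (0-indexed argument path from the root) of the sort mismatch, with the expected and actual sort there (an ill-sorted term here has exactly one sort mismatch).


      (g) : B
    (f (g)) : B
  (f (f (g))) : B
(m (f (f (g)))) : C

well-sorted; sort = C


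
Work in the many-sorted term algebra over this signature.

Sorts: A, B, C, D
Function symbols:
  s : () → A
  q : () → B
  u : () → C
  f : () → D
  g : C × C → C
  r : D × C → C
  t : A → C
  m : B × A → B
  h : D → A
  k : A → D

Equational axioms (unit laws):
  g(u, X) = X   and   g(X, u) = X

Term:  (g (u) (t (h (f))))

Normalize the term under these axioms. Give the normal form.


normal form = (t (h (f)))

1. (g (u) (t (h (f))))  →  (t (h (f)))


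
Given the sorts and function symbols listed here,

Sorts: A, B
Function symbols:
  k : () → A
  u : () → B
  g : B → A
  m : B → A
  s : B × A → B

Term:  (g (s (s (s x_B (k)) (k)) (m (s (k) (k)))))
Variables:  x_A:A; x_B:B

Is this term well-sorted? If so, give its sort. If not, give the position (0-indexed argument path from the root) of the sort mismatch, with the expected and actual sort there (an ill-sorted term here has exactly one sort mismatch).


        x_B : B
        (k) : A
      (s x_B (k)) : B
      (k) : A
    (s (s x_B (k)) (k)) : B
        (k) : A
        (k) : A
      (s (k) (k)) : ✗ arg 0 at [0, 1, 0, 0] has sort A, expected B

ill-sorted at position [0, 1, 0, 0]: expected B, got A


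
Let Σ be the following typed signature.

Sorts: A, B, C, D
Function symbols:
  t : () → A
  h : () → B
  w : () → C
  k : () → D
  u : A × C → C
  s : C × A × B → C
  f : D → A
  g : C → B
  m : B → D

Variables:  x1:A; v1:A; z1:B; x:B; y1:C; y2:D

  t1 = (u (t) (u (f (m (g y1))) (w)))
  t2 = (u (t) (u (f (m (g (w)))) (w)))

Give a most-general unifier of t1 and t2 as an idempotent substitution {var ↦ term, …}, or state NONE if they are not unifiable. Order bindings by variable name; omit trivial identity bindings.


{y1 ↦ (w)}


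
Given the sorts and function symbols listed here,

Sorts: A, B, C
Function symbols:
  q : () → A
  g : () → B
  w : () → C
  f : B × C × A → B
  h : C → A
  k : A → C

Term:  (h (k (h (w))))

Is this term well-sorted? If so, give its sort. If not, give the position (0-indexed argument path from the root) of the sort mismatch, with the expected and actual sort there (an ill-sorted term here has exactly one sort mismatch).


well-sorted; sort = A

      (w) : C
    (h (w)) : A
  (k (h (w))) : C
(h (k (h (w)))) : A


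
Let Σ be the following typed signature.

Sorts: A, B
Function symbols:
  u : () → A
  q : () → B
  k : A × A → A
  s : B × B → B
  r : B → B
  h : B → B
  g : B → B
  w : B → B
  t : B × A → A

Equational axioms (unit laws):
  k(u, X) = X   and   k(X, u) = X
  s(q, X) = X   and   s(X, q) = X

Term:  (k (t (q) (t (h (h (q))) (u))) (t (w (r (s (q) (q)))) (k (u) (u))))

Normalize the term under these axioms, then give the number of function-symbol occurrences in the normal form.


1. (k (t (q) (t (h (h (q))) (u))) (t (w (r (s (q) (q)))) (k (u) (u))))  →  (k (t (q) (t (h (h (q))) (u))) (t (w (r (q))) (k (u) (u))))
2. (k (t (q) (t (h (h (q))) (u))) (t (w (r (q))) (k (u) (u))))  →  (k (t (q) (t (h (h (q))) (u))) (t (w (r (q))) (u)))
normal form: (k (t (q) (t (h (h (q))) (u))) (t (w (r (q))) (u)))

size = 13


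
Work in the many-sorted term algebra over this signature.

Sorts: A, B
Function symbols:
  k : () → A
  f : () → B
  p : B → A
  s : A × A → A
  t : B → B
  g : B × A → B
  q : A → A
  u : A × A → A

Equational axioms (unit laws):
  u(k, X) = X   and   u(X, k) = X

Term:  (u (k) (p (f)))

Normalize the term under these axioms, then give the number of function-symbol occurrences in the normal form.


size = 2

1. (u (k) (p (f)))  →  (p (f))
normal form: (p (f))


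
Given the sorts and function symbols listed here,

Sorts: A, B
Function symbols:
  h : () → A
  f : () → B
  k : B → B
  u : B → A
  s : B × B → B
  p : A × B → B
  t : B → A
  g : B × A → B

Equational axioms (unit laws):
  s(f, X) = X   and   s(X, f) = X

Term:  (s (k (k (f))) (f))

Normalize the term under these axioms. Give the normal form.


1. (s (k (k (f))) (f))  →  (k (k (f)))

normal form = (k (k (f)))


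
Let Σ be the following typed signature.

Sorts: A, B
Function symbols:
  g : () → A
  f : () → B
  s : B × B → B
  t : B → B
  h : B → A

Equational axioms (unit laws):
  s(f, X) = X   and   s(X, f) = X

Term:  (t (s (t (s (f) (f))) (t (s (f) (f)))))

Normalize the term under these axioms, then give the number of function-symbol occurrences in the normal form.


size = 6

1. (t (s (t (s (f) (f))) (t (s (f) (f)))))  →  (t (s (t (f)) (t (s (f) (f)))))
2. (t (s (t (f)) (t (s (f) (f)))))  →  (t (s (t (f)) (t (f))))
normal form: (t (s (t (f)) (t (f))))


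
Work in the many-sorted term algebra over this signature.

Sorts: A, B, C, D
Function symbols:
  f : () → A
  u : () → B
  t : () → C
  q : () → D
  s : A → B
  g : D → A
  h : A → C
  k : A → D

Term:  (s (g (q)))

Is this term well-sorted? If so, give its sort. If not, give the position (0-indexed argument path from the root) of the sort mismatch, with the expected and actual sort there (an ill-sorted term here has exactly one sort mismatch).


    (q) : D
  (g (q)) : A
(s (g (q))) : B

well-sorted; sort = B


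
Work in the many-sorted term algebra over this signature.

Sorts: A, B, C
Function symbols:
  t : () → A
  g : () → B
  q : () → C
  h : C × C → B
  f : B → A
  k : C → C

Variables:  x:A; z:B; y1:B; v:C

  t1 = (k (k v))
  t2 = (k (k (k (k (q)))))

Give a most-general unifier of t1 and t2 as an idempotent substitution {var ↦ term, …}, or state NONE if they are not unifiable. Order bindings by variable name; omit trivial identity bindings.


{v ↦ (k (k (q)))}


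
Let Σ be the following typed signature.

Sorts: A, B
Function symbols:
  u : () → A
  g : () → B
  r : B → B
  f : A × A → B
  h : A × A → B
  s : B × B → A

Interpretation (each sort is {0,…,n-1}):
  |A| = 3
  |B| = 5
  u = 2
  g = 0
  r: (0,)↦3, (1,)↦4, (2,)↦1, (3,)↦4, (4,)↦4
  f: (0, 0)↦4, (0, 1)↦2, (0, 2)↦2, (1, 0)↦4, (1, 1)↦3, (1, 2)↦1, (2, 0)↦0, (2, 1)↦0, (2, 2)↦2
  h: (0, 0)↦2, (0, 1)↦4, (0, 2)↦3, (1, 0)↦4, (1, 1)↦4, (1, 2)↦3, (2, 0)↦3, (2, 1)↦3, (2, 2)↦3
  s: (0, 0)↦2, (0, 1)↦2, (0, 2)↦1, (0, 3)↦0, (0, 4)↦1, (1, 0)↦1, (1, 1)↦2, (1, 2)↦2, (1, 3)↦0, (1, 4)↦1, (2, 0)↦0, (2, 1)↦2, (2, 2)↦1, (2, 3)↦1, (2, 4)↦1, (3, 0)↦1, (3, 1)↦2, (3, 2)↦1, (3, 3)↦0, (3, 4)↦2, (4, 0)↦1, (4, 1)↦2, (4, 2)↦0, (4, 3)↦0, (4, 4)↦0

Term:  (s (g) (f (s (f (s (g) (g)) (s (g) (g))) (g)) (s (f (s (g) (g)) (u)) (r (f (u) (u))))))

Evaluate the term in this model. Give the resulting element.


value = 1

  g = 0
  g = 0
  g = 0
  (s (g) (g)) = s(0, 0) = 2
  g = 0
  g = 0
  (s (g) (g)) = s(0, 0) = 2
  (f (s (g) (g)) (s (g) (g))) = f(2, 2) = 2
  g = 0
  (s (f (s (g) (g)) (s (g) (g))) (g)) = s(2, 0) = 0
  g = 0
  g = 0
  (s (g) (g)) = s(0, 0) = 2
  u = 2
  (f (s (g) (g)) (u)) = f(2, 2) = 2
  u = 2
  u = 2
  (f (u) (u)) = f(2, 2) = 2
  (r (f (u) (u))) = r(2,) = 1
  (s (f (s (g) (g)) (u)) (r (f (u) (u)))) = s(2, 1) = 2
  (f (s (f (s (g) (g)) (s (g) (g))) (g)) (s (f (s (g) (g)) (u)) (r (f (u) (u))))) = f(0, 2) = 2
  (s (g) (f (s (f (s (g) (g)) (s (g) (g))) (g)) (s (f (s (g) (g)) (u)) (r (f (u) (u)))))) = s(0, 2) = 1


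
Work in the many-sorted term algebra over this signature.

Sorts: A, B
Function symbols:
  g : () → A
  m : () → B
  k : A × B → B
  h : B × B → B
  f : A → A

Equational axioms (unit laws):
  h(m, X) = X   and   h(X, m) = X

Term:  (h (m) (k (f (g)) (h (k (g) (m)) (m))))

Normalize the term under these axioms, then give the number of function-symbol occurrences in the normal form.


1. (h (m) (k (f (g)) (h (k (g) (m)) (m))))  →  (k (f (g)) (h (k (g) (m)) (m)))
2. (k (f (g)) (h (k (g) (m)) (m)))  →  (k (f (g)) (k (g) (m)))
normal form: (k (f (g)) (k (g) (m)))

size = 6


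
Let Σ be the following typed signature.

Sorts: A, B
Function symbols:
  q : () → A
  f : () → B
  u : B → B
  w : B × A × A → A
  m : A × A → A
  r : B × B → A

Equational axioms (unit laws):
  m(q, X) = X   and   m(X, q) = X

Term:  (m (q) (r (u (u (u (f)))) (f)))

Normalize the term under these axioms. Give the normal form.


1. (m (q) (r (u (u (u (f)))) (f)))  →  (r (u (u (u (f)))) (f))

normal form = (r (u (u (u (f)))) (f))


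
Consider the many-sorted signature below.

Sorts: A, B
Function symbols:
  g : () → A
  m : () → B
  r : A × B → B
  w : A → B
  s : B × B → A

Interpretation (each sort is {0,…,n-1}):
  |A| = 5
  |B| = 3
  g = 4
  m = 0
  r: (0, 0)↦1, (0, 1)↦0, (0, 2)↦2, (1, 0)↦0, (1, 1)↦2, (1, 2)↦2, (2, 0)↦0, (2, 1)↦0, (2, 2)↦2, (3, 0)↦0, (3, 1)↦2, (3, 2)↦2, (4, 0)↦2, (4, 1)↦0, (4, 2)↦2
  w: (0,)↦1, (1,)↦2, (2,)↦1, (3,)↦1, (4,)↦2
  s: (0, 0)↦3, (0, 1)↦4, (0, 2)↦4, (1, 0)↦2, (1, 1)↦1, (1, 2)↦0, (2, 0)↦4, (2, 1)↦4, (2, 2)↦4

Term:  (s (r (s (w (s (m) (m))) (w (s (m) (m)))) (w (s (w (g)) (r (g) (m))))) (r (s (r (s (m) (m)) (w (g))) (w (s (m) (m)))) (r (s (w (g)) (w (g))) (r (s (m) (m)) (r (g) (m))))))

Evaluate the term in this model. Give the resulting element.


  m = 0
  m = 0
  (s (m) (m)) = s(0, 0) = 3
  (w (s (m) (m))) = w(3,) = 1
  m = 0
  m = 0
  (s (m) (m)) = s(0, 0) = 3
  (w (s (m) (m))) = w(3,) = 1
  (s (w (s (m) (m))) (w (s (m) (m)))) = s(1, 1) = 1
  g = 4
  (w (g)) = w(4,) = 2
  g = 4
  m = 0
  (r (g) (m)) = r(4, 0) = 2
  (s (w (g)) (r (g) (m))) = s(2, 2) = 4
  (w (s (w (g)) (r (g) (m)))) = w(4,) = 2
  (r (s (w (s (m) (m))) (w (s (m) (m)))) (w (s (w (g)) (r (g) (m))))) = r(1, 2) = 2
  m = 0
  m = 0
  (s (m) (m)) = s(0, 0) = 3
  g = 4
  (w (g)) = w(4,) = 2
  (r (s (m) (m)) (w (g))) = r(3, 2) = 2
  m = 0
  m = 0
  (s (m) (m)) = s(0, 0) = 3
  (w (s (m) (m))) = w(3,) = 1
  (s (r (s (m) (m)) (w (g))) (w (s (m) (m)))) = s(2, 1) = 4
  g = 4
  (w (g)) = w(4,) = 2
  g = 4
  (w (g)) = w(4,) = 2
  (s (w (g)) (w (g))) = s(2, 2) = 4
  m = 0
  m = 0
  (s (m) (m)) = s(0, 0) = 3
  g = 4
  m = 0
  (r (g) (m)) = r(4, 0) = 2
  (r (s (m) (m)) (r (g) (m))) = r(3, 2) = 2
  (r (s (w (g)) (w (g))) (r (s (m) (m)) (r (g) (m)))) = r(4, 2) = 2
  (r (s (r (s (m) (m)) (w (g))) (w (s (m) (m)))) (r (s (w (g)) (w (g))) (r (s (m) (m)) (r (g) (m))))) = r(4, 2) = 2
  (s (r (s (w (s (m) (m))) (w (s (m) (m)))) (w (s (w (g)) (r (g) (m))))) (r (s (r (s (m) (m)) (w (g))) (w (s (m) (m)))) (r (s (w (g)) (w (g))) (r (s (m) (m)) (r (g) (m)))))) = s(2, 2) = 4

value = 4


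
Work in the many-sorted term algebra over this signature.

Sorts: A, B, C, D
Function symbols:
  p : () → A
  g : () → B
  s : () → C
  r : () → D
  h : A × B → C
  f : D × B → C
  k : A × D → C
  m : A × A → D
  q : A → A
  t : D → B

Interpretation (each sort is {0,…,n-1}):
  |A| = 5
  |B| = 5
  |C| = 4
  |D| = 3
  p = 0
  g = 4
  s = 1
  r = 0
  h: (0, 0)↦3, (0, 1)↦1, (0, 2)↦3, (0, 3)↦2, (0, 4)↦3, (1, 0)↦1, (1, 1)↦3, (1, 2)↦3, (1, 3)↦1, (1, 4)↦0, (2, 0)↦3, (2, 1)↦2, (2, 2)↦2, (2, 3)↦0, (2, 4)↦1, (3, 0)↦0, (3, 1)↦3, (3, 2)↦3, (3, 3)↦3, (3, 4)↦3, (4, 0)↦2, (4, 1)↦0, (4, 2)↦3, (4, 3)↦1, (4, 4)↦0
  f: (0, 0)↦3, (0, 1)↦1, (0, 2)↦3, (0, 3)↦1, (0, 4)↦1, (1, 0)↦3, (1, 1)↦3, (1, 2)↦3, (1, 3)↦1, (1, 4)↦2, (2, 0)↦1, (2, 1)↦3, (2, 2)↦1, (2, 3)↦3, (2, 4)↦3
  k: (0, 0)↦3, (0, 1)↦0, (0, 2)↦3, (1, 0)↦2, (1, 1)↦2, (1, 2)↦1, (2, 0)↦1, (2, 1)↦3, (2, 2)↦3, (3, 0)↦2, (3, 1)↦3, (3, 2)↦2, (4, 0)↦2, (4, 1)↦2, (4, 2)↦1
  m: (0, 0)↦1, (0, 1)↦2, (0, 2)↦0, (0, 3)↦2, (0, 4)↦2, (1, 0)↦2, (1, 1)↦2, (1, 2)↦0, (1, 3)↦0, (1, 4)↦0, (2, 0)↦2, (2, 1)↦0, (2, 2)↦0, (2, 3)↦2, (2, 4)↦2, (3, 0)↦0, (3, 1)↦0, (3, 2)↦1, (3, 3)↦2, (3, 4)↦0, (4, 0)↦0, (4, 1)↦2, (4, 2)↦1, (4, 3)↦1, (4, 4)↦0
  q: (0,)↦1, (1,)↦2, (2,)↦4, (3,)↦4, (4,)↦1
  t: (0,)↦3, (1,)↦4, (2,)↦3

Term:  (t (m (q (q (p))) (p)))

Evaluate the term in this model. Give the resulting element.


  p = 0
  (q (p)) = q(0,) = 1
  (q (q (p))) = q(1,) = 2
  p = 0
  (m (q (q (p))) (p)) = m(2, 0) = 2
  (t (m (q (q (p))) (p))) = t(2,) = 3

value = 3


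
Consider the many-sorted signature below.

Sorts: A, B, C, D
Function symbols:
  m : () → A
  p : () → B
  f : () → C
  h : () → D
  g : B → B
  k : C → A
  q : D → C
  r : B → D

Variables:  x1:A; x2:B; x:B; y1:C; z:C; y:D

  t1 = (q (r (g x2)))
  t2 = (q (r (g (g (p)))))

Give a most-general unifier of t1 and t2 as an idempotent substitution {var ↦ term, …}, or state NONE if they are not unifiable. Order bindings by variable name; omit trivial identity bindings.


{x2 ↦ (g (p))}


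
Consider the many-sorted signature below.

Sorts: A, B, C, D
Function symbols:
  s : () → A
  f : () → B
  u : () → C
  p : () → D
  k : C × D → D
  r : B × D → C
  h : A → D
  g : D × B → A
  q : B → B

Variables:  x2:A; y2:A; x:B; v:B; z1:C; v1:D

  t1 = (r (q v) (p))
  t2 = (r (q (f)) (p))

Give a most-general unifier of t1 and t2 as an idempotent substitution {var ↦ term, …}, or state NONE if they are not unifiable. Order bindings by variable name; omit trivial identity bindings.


{v ↦ (f)}


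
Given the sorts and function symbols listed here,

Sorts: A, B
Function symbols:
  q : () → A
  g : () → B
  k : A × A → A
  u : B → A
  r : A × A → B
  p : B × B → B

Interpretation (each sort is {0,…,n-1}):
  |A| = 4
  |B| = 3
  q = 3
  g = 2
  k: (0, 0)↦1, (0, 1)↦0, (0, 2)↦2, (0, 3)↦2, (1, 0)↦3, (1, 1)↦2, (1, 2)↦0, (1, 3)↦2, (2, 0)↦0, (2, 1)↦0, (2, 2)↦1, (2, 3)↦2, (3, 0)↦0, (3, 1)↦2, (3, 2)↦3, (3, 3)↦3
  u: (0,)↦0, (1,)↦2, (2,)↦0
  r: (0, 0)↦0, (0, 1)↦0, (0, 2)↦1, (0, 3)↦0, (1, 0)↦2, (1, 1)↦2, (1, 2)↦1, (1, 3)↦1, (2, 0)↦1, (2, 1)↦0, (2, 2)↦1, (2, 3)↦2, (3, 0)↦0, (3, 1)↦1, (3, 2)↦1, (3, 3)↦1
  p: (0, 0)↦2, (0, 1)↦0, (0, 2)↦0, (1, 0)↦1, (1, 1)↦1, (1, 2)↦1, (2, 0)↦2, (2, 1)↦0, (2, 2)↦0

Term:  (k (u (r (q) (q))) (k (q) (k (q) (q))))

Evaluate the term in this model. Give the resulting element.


value = 2

  q = 3
  q = 3
  (r (q) (q)) = r(3, 3) = 1
  (u (r (q) (q))) = u(1,) = 2
  q = 3
  q = 3
  q = 3
  (k (q) (q)) = k(3, 3) = 3
  (k (q) (k (q) (q))) = k(3, 3) = 3
  (k (u (r (q) (q))) (k (q) (k (q) (q)))) = k(2, 3) = 2


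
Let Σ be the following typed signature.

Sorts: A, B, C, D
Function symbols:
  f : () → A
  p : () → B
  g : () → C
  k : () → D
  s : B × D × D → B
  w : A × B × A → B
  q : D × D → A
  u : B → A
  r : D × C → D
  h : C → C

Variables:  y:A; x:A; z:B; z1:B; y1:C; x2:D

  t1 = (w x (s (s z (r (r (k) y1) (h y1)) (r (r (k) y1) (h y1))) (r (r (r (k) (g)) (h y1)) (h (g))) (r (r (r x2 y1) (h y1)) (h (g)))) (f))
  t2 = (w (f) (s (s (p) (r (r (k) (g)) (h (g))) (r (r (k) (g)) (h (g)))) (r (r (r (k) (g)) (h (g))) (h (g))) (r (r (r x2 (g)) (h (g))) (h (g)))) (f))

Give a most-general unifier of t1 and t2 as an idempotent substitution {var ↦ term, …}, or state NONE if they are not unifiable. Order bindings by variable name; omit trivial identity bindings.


{x ↦ (f), y1 ↦ (g), z ↦ (p)}


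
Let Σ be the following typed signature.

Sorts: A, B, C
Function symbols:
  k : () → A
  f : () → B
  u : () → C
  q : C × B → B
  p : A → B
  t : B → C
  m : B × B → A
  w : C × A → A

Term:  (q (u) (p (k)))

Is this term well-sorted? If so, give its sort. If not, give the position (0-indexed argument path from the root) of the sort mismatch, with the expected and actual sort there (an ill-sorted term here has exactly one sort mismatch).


well-sorted; sort = B

  (u) : C
    (k) : A
  (p (k)) : B
(q (u) (p (k))) : B


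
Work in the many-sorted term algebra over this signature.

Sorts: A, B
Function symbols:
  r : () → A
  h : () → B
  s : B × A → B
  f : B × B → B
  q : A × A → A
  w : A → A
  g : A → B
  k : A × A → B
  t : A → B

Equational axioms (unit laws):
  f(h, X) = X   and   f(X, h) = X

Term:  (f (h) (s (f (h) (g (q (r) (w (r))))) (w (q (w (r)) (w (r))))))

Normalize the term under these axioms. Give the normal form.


normal form = (s (g (q (r) (w (r)))) (w (q (w (r)) (w (r)))))

1. (f (h) (s (f (h) (g (q (r) (w (r))))) (w (q (w (r)) (w (r))))))  →  (s (f (h) (g (q (r) (w (r))))) (w (q (w (r)) (w (r)))))
2. (s (f (h) (g (q (r) (w (r))))) (w (q (w (r)) (w (r)))))  →  (s (g (q (r) (w (r)))) (w (q (w (r)) (w (r)))))


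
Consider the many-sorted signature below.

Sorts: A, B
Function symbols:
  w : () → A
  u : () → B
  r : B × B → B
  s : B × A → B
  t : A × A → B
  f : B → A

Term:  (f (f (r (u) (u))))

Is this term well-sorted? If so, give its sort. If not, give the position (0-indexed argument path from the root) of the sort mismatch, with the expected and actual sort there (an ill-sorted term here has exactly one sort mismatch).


      (u) : B
      (u) : B
    (r (u) (u)) : B
  (f (r (u) (u))) : A
(f (f (r (u) (u)))) : ✗ arg 0 at [0] has sort A, expected B

ill-sorted at position [0]: expected B, got A


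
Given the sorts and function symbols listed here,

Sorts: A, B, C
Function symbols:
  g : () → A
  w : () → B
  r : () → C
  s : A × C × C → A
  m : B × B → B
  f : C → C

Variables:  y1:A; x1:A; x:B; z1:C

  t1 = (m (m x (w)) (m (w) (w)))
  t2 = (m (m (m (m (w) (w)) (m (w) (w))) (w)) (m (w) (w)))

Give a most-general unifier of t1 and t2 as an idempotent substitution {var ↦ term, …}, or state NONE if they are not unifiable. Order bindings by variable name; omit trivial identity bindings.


{x ↦ (m (m (w) (w)) (m (w) (w)))}


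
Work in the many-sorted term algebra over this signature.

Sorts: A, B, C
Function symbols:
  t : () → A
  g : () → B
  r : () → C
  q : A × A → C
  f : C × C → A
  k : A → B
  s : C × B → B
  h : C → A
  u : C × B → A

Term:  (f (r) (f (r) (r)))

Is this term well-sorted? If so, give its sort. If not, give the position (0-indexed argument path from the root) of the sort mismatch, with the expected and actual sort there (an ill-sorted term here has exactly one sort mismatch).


ill-sorted at position [1]: expected C, got A

  (r) : C
    (r) : C
    (r) : C
  (f (r) (r)) : A
(f (r) (f (r) (r))) : ✗ arg 1 at [1] has sort A, expected C


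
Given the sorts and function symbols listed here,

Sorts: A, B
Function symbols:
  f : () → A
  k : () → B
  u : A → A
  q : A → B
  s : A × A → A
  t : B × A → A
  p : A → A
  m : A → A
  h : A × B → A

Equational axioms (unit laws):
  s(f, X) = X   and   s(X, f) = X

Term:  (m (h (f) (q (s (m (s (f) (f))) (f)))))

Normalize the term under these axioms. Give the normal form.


1. (m (h (f) (q (s (m (s (f) (f))) (f)))))  →  (m (h (f) (q (m (s (f) (f))))))
2. (m (h (f) (q (m (s (f) (f))))))  →  (m (h (f) (q (m (f)))))

normal form = (m (h (f) (q (m (f)))))
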